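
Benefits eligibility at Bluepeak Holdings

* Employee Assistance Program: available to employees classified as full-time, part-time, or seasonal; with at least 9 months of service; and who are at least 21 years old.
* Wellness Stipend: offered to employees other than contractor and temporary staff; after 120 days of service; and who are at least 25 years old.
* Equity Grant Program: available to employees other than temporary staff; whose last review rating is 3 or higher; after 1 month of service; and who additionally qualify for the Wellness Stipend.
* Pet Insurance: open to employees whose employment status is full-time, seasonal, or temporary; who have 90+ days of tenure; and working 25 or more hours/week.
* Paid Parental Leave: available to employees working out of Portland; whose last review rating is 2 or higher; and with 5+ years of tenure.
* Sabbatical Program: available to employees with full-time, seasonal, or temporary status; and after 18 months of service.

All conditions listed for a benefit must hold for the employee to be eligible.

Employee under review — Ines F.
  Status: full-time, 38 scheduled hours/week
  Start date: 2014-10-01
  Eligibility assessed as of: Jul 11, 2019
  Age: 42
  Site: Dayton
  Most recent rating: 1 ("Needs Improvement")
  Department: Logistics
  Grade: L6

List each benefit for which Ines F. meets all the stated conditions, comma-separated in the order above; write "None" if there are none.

Service from 2014-10-01 to Jul 11, 2019: 1744 days.
Employee Assistance Program — status full-time ✓; service 1744 days ≥ 9 months (≈270 days) ✓; age 42 ≥ 21 ✓ → eligible.
Wellness Stipend — status full-time ✓ (not excluded); service 1744 days ≥ 120 days ✓; age 42 ≥ 25 ✓ → eligible.
Equity Grant Program — status full-time ✓ (not excluded); rating 1 < 3 ✗ → not eligible.
Pet Insurance — status full-time ✓; service 1744 days ≥ 90 days ✓; 38 hrs/wk ≥ 25 ✓ → eligible.
Paid Parental Leave — site Dayton ✗ (not Portland) → not eligible.
Sabbatical Program — status full-time ✓; service 1744 days ≥ 18 months (≈540 days) ✓ → eligible.

Employee Assistance Program, Wellness Stipend, Pet Insurance, Sabbatical Program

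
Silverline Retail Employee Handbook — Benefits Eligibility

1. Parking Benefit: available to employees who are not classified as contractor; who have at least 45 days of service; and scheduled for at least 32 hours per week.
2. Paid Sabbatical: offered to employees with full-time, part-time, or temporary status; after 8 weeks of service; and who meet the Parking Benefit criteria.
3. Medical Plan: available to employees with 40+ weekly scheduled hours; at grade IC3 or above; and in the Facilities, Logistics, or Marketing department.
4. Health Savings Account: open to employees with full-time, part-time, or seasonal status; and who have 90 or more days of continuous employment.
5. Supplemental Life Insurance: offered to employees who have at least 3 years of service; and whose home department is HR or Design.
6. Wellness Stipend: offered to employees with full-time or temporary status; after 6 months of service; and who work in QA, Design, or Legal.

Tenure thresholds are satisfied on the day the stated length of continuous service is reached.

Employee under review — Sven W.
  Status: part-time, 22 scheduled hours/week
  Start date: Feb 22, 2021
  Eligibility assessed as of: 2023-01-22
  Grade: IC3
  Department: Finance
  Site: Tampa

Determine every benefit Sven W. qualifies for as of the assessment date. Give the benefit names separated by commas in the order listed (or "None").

Service from Feb 22, 2021 to 2023-01-22: 699 days.
Parking Benefit — status part-time ✓ (not excluded); service 699 days ≥ 45 days ✓; 22 hrs/wk < 32 ✗ → not eligible.
Paid Sabbatical — status part-time ✓; service 699 days ≥ 8 weeks (≈56 days) ✓; not eligible for Parking Benefit ✗ → not eligible.
Medical Plan — 22 hrs/wk < 40 ✗ → not eligible.
Health Savings Account — status part-time ✓; service 699 days ≥ 90 days ✓ → eligible.
Supplemental Life Insurance — service 699 days < 3 years (≈1095 days) ✗ → not eligible.
Wellness Stipend — status part-time ✗ (requires full-time or temporary) → not eligible.

Health Savings Account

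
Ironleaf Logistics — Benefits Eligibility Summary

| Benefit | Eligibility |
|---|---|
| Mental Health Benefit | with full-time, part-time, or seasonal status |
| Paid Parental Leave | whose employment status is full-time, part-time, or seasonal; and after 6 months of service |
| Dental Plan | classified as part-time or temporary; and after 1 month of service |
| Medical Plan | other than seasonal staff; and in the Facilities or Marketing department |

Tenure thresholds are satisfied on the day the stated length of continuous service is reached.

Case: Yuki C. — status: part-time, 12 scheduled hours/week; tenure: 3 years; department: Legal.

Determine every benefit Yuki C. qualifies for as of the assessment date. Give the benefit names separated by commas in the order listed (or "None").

Mental Health Benefit — status part-time ✓ → eligible.
Paid Parental Leave — status part-time ✓; service 3 years ≥ 6 months (≈180 days) ✓ → eligible.
Dental Plan — status part-time ✓; service 3 years ≥ 1 month (≈30 days) ✓ → eligible.
Medical Plan — status part-time ✓ (not excluded); dept Legal ✗ → not eligible.

Mental Health Benefit, Paid Parental Leave, Dental Plan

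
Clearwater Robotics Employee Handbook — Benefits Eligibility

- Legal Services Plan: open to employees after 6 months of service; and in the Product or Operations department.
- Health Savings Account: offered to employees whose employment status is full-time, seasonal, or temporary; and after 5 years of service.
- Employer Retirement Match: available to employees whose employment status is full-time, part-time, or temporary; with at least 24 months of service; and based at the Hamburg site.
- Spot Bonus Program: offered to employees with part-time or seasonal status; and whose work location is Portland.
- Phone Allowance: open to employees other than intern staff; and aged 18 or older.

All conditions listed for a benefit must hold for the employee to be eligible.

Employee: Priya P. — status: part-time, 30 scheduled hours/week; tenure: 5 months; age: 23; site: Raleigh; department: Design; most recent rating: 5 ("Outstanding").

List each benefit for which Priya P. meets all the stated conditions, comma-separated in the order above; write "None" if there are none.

Legal Services Plan — service 5 months < 6 months ✗ → not eligible.
Health Savings Account — status part-time ✗ (requires full-time, seasonal, or temporary) → not eligible.
Employer Retirement Match — status part-time ✓; service 5 months < 24 months ✗ → not eligible.
Spot Bonus Program — status part-time ✓; site Raleigh ✗ (not Portland) → not eligible.
Phone Allowance — status part-time ✓ (not excluded); age 23 ≥ 18 ✓ → eligible.

Phone Allowance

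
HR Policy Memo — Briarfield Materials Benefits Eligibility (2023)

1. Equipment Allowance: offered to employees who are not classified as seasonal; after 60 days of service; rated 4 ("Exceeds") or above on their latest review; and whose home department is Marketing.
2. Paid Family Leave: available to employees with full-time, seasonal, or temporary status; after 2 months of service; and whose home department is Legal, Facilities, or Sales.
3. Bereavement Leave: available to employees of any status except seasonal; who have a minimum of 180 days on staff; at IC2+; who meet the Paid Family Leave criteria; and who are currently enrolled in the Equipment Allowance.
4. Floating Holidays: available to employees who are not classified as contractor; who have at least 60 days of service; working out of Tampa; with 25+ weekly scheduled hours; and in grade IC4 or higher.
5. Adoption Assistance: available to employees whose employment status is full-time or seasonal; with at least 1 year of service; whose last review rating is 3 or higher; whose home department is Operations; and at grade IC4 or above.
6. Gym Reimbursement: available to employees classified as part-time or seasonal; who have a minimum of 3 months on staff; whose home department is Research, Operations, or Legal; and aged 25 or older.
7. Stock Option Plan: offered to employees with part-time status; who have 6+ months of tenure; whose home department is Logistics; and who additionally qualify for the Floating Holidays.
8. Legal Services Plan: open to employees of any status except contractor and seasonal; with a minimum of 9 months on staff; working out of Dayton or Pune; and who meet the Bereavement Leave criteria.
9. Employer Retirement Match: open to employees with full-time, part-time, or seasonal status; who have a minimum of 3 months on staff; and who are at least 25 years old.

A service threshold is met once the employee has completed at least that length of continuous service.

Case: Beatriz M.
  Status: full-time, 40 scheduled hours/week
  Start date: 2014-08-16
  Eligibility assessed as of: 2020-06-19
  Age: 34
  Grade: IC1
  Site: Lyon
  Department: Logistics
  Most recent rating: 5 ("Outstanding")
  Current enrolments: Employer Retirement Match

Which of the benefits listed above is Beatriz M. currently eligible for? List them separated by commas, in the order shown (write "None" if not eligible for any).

Service from 2014-08-16 to 2020-06-19: 2134 days.
Equipment Allowance — status full-time ✓ (not excluded); service 2134 days ≥ 60 days ✓; rating 5 ≥ 4 ✓; dept Logistics ✗ → not eligible.
Paid Family Leave — status full-time ✓; service 2134 days ≥ 2 months (≈60 days) ✓; dept Logistics ✗ → not eligible.
Bereavement Leave — status full-time ✓ (not excluded); service 2134 days ≥ 180 days ✓; grade IC1 < IC2 ✗ → not eligible.
Floating Holidays — status full-time ✓ (not excluded); service 2134 days ≥ 60 days ✓; site Lyon ✗ (not Tampa) → not eligible.
Adoption Assistance — status full-time ✓; service 2134 days ≥ 1 year (≈365 days) ✓; rating 5 ≥ 3 ✓; dept Logistics ✗ → not eligible.
Gym Reimbursement — status full-time ✗ (requires part-time or seasonal) → not eligible.
Stock Option Plan — status full-time ✗ (requires part-time) → not eligible.
Legal Services Plan — status full-time ✓ (not excluded); service 2134 days ≥ 9 months (≈270 days) ✓; site Lyon ✗ (not Dayton or Pune) → not eligible.
Employer Retirement Match — status full-time ✓; service 2134 days ≥ 3 months (≈90 days) ✓; age 34 ≥ 25 ✓ → eligible.

Employer Retirement Match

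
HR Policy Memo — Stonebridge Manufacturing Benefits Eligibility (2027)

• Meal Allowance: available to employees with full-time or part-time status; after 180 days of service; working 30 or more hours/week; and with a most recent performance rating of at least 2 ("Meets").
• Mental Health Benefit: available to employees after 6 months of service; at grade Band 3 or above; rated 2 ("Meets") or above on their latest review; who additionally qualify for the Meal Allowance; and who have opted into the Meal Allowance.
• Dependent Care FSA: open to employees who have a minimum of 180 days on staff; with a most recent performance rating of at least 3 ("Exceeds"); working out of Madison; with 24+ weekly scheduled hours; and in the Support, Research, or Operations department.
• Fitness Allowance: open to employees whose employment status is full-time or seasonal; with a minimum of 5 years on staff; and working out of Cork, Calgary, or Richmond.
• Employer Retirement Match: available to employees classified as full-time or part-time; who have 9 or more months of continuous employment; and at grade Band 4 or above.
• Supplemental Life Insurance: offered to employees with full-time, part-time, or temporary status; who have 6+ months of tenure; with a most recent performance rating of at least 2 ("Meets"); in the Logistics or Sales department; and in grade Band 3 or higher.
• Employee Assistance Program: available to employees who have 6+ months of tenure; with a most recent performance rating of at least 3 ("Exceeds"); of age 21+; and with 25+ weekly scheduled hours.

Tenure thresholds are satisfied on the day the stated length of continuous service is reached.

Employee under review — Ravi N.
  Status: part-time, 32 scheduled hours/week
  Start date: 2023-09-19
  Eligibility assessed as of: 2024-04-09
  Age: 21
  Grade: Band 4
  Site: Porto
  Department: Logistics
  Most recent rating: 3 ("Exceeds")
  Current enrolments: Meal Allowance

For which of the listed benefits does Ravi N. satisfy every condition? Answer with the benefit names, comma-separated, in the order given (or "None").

Service from 2023-09-19 to 2024-04-09: 203 days.
Meal Allowance — status part-time ✓; service 203 days ≥ 180 days ✓; 32 hrs/wk ≥ 30 ✓; rating 3 ≥ 2 ✓ → eligible.
Mental Health Benefit — service 203 days ≥ 6 months (≈180 days) ✓; grade Band 4 ≥ Band 3 ✓; rating 3 ≥ 2 ✓; eligible for Meal Allowance ✓; enrolled in Meal Allowance ✓ → eligible.
Dependent Care FSA — service 203 days ≥ 180 days ✓; rating 3 ≥ 3 ✓; site Porto ✗ (not Madison) → not eligible.
Fitness Allowance — status part-time ✗ (requires full-time or seasonal) → not eligible.
Employer Retirement Match — status part-time ✓; service 203 days < 9 months (≈270 days) ✗ → not eligible.
Supplemental Life Insurance — status part-time ✓; service 203 days ≥ 6 months (≈180 days) ✓; rating 3 ≥ 2 ✓; dept Logistics ✓; grade Band 4 ≥ Band 3 ✓ → eligible.
Employee Assistance Program — service 203 days ≥ 6 months (≈180 days) ✓; rating 3 ≥ 3 ✓; age 21 ≥ 21 ✓; 32 hrs/wk ≥ 25 ✓ → eligible.

Meal Allowance, Mental Health Benefit, Supplemental Life Insurance, Employee Assistance Program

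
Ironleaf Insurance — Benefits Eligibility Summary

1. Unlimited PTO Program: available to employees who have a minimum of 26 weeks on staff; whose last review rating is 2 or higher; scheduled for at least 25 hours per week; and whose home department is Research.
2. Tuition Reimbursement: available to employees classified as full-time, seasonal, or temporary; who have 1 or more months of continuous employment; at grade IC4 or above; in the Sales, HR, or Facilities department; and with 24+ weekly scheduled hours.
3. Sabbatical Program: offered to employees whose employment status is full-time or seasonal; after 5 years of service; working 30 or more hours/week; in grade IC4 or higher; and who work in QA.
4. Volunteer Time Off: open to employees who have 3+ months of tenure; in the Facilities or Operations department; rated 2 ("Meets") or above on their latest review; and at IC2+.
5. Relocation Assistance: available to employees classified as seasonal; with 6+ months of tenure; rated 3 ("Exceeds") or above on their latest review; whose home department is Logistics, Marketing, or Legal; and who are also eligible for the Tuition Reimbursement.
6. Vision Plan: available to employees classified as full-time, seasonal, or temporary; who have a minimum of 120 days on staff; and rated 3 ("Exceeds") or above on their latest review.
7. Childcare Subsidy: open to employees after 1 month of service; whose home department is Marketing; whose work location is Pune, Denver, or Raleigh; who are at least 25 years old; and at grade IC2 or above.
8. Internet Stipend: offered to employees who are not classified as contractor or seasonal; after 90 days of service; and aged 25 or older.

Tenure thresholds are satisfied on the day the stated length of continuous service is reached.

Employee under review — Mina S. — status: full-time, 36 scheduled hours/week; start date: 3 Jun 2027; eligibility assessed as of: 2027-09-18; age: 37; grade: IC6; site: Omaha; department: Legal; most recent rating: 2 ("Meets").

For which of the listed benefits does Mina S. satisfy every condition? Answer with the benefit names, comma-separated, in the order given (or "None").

Internet Stipend

Service from 3 Jun 2027 to 2027-09-18: 107 days.
Unlimited PTO Program — service 107 days < 26 weeks (≈182 days) ✗ → not eligible.
Tuition Reimbursement — status full-time ✓; service 107 days ≥ 1 month (≈30 days) ✓; grade IC6 ≥ IC4 ✓; dept Legal ✗ → not eligible.
Sabbatical Program — status full-time ✓; service 107 days < 5 years (≈1825 days) ✗ → not eligible.
Volunteer Time Off — service 107 days ≥ 3 months (≈90 days) ✓; dept Legal ✗ → not eligible.
Relocation Assistance — status full-time ✗ (requires seasonal) → not eligible.
Vision Plan — status full-time ✓; service 107 days < 120 days ✗ → not eligible.
Childcare Subsidy — service 107 days ≥ 1 month (≈30 days) ✓; dept Legal ✗ → not eligible.
Internet Stipend — status full-time ✓ (not excluded); service 107 days ≥ 90 days ✓; age 37 ≥ 25 ✓ → eligible.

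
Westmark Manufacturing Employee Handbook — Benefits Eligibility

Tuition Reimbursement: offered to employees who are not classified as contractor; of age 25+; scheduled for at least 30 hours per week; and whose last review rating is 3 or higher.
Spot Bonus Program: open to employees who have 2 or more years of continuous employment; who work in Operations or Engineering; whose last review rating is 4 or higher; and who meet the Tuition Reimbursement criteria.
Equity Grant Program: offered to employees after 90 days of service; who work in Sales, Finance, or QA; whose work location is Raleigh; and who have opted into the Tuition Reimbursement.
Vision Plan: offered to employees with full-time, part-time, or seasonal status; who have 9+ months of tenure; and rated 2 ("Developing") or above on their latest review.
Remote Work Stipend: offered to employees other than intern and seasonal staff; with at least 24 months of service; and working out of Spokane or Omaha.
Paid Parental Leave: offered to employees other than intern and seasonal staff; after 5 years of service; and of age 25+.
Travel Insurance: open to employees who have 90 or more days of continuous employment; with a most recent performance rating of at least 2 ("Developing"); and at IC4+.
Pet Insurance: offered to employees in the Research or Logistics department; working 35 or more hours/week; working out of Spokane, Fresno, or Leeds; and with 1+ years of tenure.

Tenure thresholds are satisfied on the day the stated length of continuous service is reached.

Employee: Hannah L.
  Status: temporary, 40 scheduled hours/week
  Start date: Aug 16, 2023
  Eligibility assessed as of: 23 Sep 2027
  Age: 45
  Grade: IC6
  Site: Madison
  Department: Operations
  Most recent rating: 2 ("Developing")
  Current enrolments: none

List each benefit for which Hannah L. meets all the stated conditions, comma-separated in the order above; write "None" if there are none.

Service from Aug 16, 2023 to 23 Sep 2027: 1499 days.
Tuition Reimbursement — status temporary ✓ (not excluded); age 45 ≥ 25 ✓; 40 hrs/wk ≥ 30 ✓; rating 2 < 3 ✗ → not eligible.
Spot Bonus Program — service 1499 days ≥ 2 years (≈730 days) ✓; dept Operations ✓; rating 2 < 4 ✗ → not eligible.
Equity Grant Program — service 1499 days ≥ 90 days ✓; dept Operations ✗ → not eligible.
Vision Plan — status temporary ✗ (requires full-time, part-time, or seasonal) → not eligible.
Remote Work Stipend — status temporary ✓ (not excluded); service 1499 days ≥ 24 months (≈720 days) ✓; site Madison ✗ (not Spokane or Omaha) → not eligible.
Paid Parental Leave — status temporary ✓ (not excluded); service 1499 days < 5 years (≈1825 days) ✗ → not eligible.
Travel Insurance — service 1499 days ≥ 90 days ✓; rating 2 ≥ 2 ✓; grade IC6 ≥ IC4 ✓ → eligible.
Pet Insurance — dept Operations ✗ → not eligible.

Travel Insurance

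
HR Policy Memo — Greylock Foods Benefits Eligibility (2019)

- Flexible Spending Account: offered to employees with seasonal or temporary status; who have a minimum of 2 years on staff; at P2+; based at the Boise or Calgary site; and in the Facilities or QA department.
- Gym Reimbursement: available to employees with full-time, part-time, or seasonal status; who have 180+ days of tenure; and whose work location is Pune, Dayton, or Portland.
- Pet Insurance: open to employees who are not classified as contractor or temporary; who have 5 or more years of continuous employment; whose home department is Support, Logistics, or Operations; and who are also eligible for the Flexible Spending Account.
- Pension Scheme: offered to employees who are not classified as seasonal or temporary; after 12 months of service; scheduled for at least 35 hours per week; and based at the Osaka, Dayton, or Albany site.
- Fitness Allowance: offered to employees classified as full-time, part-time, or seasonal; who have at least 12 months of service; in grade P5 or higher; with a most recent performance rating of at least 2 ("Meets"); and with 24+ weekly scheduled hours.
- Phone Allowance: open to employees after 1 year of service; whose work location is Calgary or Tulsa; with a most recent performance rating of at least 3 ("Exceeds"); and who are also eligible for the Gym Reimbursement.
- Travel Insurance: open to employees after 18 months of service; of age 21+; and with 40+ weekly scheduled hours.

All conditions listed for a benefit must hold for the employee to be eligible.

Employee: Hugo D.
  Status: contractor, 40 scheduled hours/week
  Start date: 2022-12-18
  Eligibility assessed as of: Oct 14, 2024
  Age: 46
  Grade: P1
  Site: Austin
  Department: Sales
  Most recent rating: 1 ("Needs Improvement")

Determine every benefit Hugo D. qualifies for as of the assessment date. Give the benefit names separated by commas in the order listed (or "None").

Service from 2022-12-18 to Oct 14, 2024: 666 days.
Flexible Spending Account — status contractor ✗ (requires seasonal or temporary) → not eligible.
Gym Reimbursement — status contractor ✗ (requires full-time, part-time, or seasonal) → not eligible.
Pet Insurance — status contractor ✗ (excluded) → not eligible.
Pension Scheme — status contractor ✓ (not excluded); service 666 days ≥ 12 months (≈360 days) ✓; 40 hrs/wk ≥ 35 ✓; site Austin ✗ (not Osaka, Dayton, or Albany) → not eligible.
Fitness Allowance — status contractor ✗ (requires full-time, part-time, or seasonal) → not eligible.
Phone Allowance — service 666 days ≥ 1 year (≈365 days) ✓; site Austin ✗ (not Calgary or Tulsa) → not eligible.
Travel Insurance — service 666 days ≥ 18 months (≈540 days) ✓; age 46 ≥ 21 ✓; 40 hrs/wk ≥ 40 ✓ → eligible.

Travel Insurance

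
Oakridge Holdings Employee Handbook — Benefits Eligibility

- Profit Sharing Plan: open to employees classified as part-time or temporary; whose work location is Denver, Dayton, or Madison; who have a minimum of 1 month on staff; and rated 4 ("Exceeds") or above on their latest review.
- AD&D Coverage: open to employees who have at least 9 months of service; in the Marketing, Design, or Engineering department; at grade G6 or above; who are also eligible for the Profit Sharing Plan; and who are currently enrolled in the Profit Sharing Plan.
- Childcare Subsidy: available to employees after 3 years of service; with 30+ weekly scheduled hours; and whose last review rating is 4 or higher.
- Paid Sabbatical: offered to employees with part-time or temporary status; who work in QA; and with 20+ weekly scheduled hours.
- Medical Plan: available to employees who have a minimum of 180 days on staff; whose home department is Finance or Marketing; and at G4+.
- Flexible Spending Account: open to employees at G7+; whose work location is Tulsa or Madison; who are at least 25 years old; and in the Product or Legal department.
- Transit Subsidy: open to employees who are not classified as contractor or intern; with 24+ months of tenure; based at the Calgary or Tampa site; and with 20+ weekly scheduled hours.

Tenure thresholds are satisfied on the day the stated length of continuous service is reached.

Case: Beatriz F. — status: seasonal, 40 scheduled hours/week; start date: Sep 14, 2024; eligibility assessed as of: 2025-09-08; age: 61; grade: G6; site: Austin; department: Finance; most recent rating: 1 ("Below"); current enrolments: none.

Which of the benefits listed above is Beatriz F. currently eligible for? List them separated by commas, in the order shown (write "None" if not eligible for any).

Medical Plan

Service from Sep 14, 2024 to 2025-09-08: 359 days.
Profit Sharing Plan — status seasonal ✗ (requires part-time or temporary) → not eligible.
AD&D Coverage — service 359 days ≥ 9 months (≈270 days) ✓; dept Finance ✗ → not eligible.
Childcare Subsidy — service 359 days < 3 years (≈1095 days) ✗ → not eligible.
Paid Sabbatical — status seasonal ✗ (requires part-time or temporary) → not eligible.
Medical Plan — service 359 days ≥ 180 days ✓; dept Finance ✓; grade G6 ≥ G4 ✓ → eligible.
Flexible Spending Account — grade G6 < G7 ✗ → not eligible.
Transit Subsidy — status seasonal ✓ (not excluded); service 359 days < 24 months (≈720 days) ✗ → not eligible.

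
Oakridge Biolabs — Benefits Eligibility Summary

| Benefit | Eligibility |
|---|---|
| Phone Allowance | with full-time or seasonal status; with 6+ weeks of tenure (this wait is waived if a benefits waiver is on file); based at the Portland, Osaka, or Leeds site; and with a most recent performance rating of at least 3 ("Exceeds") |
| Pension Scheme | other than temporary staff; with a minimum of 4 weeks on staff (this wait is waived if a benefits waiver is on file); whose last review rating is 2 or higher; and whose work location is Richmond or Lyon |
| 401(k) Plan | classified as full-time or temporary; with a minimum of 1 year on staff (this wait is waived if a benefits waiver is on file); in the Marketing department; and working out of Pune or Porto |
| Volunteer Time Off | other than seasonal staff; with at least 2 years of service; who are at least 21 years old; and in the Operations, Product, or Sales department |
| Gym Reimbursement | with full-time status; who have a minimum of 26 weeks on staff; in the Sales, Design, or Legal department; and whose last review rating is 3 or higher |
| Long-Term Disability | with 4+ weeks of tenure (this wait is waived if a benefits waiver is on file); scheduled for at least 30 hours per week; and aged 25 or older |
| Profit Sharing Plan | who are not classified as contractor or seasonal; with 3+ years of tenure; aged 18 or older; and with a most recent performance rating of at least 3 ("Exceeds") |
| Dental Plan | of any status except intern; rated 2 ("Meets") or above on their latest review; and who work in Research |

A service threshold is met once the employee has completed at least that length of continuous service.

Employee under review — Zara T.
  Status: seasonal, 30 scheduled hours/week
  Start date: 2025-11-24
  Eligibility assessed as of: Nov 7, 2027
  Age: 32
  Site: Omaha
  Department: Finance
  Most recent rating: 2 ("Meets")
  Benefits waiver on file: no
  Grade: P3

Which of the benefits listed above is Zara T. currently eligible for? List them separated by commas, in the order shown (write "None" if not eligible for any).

Long-Term Disability

Service from 2025-11-24 to Nov 7, 2027: 713 days.
Phone Allowance — status seasonal ✓; no waiver, service 713 days ≥ 6 weeks (≈42 days) ✓; site Omaha ✗ (not Portland, Osaka, or Leeds) → not eligible.
Pension Scheme — status seasonal ✓ (not excluded); no waiver, service 713 days ≥ 4 weeks (≈28 days) ✓; rating 2 ≥ 2 ✓; site Omaha ✗ (not Richmond or Lyon) → not eligible.
401(k) Plan — status seasonal ✗ (requires full-time or temporary) → not eligible.
Volunteer Time Off — status seasonal ✗ (excluded) → not eligible.
Gym Reimbursement — status seasonal ✗ (requires full-time) → not eligible.
Long-Term Disability — no waiver, service 713 days ≥ 4 weeks (≈28 days) ✓; 30 hrs/wk ≥ 30 ✓; age 32 ≥ 25 ✓ → eligible.
Profit Sharing Plan — status seasonal ✗ (excluded) → not eligible.
Dental Plan — status seasonal ✓ (not excluded); rating 2 ≥ 2 ✓; dept Finance ✗ → not eligible.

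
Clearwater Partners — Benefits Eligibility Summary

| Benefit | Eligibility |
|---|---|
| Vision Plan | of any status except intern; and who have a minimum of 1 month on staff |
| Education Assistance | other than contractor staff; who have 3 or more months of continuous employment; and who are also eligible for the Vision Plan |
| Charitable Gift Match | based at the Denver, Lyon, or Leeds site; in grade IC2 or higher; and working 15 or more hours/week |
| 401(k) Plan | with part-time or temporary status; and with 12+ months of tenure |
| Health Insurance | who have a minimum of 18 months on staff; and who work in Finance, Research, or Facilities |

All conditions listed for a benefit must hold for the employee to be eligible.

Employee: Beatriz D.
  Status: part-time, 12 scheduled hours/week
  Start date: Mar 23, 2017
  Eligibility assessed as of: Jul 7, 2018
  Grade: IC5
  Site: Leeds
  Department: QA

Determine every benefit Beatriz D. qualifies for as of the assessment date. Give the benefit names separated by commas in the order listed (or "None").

Vision Plan, Education Assistance, 401(k) Plan

Service from Mar 23, 2017 to Jul 7, 2018: 471 days.
Vision Plan — status part-time ✓ (not excluded); service 471 days ≥ 1 month (≈30 days) ✓ → eligible.
Education Assistance — status part-time ✓ (not excluded); service 471 days ≥ 3 months (≈90 days) ✓; eligible for Vision Plan ✓ → eligible.
Charitable Gift Match — site Leeds ✓; grade IC5 ≥ IC2 ✓; 12 hrs/wk < 15 ✗ → not eligible.
401(k) Plan — status part-time ✓; service 471 days ≥ 12 months (≈360 days) ✓ → eligible.
Health Insurance — service 471 days < 18 months (≈540 days) ✗ → not eligible.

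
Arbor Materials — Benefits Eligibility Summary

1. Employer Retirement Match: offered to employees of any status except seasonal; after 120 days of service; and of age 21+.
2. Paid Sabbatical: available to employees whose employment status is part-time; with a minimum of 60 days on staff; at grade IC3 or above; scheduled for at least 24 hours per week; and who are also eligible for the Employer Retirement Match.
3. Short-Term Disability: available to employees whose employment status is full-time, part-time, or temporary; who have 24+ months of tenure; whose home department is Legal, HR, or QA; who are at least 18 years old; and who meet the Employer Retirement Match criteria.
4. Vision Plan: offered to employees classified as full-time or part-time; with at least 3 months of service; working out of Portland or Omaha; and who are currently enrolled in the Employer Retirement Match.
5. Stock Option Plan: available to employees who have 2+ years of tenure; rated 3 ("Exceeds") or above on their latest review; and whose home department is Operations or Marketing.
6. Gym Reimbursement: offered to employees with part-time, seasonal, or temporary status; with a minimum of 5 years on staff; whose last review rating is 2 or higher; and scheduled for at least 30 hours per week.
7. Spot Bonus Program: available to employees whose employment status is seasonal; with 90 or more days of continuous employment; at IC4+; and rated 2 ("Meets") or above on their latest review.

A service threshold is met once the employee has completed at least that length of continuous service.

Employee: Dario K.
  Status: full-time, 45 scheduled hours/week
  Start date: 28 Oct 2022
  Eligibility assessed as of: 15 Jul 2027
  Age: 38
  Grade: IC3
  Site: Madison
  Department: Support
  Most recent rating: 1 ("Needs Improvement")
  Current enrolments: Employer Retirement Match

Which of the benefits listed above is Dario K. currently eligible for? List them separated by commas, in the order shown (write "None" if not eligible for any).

Service from 28 Oct 2022 to 15 Jul 2027: 1721 days.
Employer Retirement Match — status full-time ✓ (not excluded); service 1721 days ≥ 120 days ✓; age 38 ≥ 21 ✓ → eligible.
Paid Sabbatical — status full-time ✗ (requires part-time) → not eligible.
Short-Term Disability — status full-time ✓; service 1721 days ≥ 24 months (≈720 days) ✓; dept Support ✗ → not eligible.
Vision Plan — status full-time ✓; service 1721 days ≥ 3 months (≈90 days) ✓; site Madison ✗ (not Portland or Omaha) → not eligible.
Stock Option Plan — service 1721 days ≥ 2 years (≈730 days) ✓; rating 1 < 3 ✗ → not eligible.
Gym Reimbursement — status full-time ✗ (requires part-time, seasonal, or temporary) → not eligible.
Spot Bonus Program — status full-time ✗ (requires seasonal) → not eligible.

Employer Retirement Match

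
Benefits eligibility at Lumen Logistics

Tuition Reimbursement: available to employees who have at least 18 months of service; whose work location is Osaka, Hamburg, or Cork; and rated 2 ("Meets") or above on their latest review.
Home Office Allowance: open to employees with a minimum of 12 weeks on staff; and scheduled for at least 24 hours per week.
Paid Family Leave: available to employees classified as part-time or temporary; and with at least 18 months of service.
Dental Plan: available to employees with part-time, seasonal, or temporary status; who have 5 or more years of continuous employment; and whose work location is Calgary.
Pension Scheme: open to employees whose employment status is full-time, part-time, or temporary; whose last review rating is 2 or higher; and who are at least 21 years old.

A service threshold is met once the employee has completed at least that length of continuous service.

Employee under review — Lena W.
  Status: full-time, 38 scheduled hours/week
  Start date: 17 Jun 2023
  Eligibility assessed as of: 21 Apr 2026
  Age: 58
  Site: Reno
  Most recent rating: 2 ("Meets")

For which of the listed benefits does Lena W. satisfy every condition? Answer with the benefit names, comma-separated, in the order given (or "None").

Home Office Allowance, Pension Scheme

Service from 17 Jun 2023 to 21 Apr 2026: 1039 days.
Tuition Reimbursement — service 1039 days ≥ 18 months (≈540 days) ✓; site Reno ✗ (not Osaka, Hamburg, or Cork) → not eligible.
Home Office Allowance — service 1039 days ≥ 12 weeks (≈84 days) ✓; 38 hrs/wk ≥ 24 ✓ → eligible.
Paid Family Leave — status full-time ✗ (requires part-time or temporary) → not eligible.
Dental Plan — status full-time ✗ (requires part-time, seasonal, or temporary) → not eligible.
Pension Scheme — status full-time ✓; rating 2 ≥ 2 ✓; age 58 ≥ 21 ✓ → eligible.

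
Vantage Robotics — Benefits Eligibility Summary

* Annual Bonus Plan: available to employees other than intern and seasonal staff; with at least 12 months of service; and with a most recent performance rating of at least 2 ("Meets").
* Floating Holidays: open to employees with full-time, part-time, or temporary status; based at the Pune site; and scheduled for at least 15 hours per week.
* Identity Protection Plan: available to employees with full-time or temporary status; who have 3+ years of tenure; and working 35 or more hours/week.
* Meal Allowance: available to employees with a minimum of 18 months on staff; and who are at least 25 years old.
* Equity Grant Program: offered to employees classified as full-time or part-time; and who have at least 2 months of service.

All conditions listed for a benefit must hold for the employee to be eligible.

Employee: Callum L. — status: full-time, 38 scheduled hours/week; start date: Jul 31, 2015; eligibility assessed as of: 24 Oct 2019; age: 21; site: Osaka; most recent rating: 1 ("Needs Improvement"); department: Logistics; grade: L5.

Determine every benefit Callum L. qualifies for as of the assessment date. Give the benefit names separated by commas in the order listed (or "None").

Service from Jul 31, 2015 to 24 Oct 2019: 1546 days.
Annual Bonus Plan — status full-time ✓ (not excluded); service 1546 days ≥ 12 months (≈360 days) ✓; rating 1 < 2 ✗ → not eligible.
Floating Holidays — status full-time ✓; site Osaka ✗ (not Pune) → not eligible.
Identity Protection Plan — status full-time ✓; service 1546 days ≥ 3 years (≈1095 days) ✓; 38 hrs/wk ≥ 35 ✓ → eligible.
Meal Allowance — service 1546 days ≥ 18 months (≈540 days) ✓; age 21 < 25 ✗ → not eligible.
Equity Grant Program — status full-time ✓; service 1546 days ≥ 2 months (≈60 days) ✓ → eligible.

Identity Protection Plan, Equity Grant Program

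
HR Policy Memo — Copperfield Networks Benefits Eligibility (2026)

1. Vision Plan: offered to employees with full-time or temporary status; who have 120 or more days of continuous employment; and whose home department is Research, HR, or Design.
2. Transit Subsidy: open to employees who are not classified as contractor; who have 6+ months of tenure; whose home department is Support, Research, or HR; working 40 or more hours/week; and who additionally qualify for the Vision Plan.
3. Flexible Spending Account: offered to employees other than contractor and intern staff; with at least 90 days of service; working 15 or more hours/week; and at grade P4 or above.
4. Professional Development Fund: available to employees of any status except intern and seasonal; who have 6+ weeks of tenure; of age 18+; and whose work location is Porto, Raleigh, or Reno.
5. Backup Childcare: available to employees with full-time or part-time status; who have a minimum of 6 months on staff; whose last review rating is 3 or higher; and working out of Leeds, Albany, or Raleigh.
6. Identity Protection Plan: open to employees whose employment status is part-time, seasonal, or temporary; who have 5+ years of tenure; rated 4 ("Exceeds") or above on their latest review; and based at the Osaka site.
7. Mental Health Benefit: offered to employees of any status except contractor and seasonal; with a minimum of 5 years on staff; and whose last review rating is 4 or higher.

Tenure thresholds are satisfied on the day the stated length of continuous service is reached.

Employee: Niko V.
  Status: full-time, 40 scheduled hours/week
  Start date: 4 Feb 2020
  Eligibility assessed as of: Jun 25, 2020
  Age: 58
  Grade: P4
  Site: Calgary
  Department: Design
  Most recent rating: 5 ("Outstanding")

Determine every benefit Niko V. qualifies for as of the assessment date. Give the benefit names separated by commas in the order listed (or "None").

Service from 4 Feb 2020 to Jun 25, 2020: 142 days.
Vision Plan — status full-time ✓; service 142 days ≥ 120 days ✓; dept Design ✓ → eligible.
Transit Subsidy — status full-time ✓ (not excluded); service 142 days < 6 months (≈180 days) ✗ → not eligible.
Flexible Spending Account — status full-time ✓ (not excluded); service 142 days ≥ 90 days ✓; 40 hrs/wk ≥ 15 ✓; grade P4 ≥ P4 ✓ → eligible.
Professional Development Fund — status full-time ✓ (not excluded); service 142 days ≥ 6 weeks (≈42 days) ✓; age 58 ≥ 18 ✓; site Calgary ✗ (not Porto, Raleigh, or Reno) → not eligible.
Backup Childcare — status full-time ✓; service 142 days < 6 months (≈180 days) ✗ → not eligible.
Identity Protection Plan — status full-time ✗ (requires part-time, seasonal, or temporary) → not eligible.
Mental Health Benefit — status full-time ✓ (not excluded); service 142 days < 5 years (≈1825 days) ✗ → not eligible.

Vision Plan, Flexible Spending Account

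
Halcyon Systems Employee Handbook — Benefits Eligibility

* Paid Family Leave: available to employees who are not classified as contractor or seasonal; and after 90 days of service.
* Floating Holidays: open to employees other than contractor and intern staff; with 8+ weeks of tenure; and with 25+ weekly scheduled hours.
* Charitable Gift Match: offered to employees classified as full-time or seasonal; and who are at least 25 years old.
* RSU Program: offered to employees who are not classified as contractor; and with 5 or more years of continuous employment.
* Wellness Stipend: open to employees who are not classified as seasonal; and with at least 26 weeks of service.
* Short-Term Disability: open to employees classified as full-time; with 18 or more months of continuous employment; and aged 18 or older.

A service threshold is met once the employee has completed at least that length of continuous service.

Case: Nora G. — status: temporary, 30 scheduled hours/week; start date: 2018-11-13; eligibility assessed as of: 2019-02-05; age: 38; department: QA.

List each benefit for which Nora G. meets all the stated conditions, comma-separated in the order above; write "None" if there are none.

Floating Holidays

Service from 2018-11-13 to 2019-02-05: 84 days.
Paid Family Leave — status temporary ✓ (not excluded); service 84 days < 90 days ✗ → not eligible.
Floating Holidays — status temporary ✓ (not excluded); service 84 days ≥ 8 weeks (≈56 days) ✓; 30 hrs/wk ≥ 25 ✓ → eligible.
Charitable Gift Match — status temporary ✗ (requires full-time or seasonal) → not eligible.
RSU Program — status temporary ✓ (not excluded); service 84 days < 5 years (≈1825 days) ✗ → not eligible.
Wellness Stipend — status temporary ✓ (not excluded); service 84 days < 26 weeks (≈182 days) ✗ → not eligible.
Short-Term Disability — status temporary ✗ (requires full-time) → not eligible.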